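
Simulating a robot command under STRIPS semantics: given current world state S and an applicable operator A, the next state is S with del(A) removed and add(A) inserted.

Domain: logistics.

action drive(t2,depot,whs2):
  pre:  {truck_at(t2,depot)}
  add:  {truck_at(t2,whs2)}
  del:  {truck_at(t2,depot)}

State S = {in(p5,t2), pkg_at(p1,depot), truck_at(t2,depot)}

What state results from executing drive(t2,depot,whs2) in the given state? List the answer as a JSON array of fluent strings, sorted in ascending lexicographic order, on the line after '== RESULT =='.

Compute (S \ del) ∪ add:
  pre ⊆ S: {truck_at(t2,depot)} ⊆ S  — applicable
  S \ del = {in(p5,t2), pkg_at(p1,depot)}
  ∪ add   = {in(p5,t2), pkg_at(p1,depot), truck_at(t2,whs2)}

== RESULT ==
["in(p5,t2)", "pkg_at(p1,depot)", "truck_at(t2,whs2)"]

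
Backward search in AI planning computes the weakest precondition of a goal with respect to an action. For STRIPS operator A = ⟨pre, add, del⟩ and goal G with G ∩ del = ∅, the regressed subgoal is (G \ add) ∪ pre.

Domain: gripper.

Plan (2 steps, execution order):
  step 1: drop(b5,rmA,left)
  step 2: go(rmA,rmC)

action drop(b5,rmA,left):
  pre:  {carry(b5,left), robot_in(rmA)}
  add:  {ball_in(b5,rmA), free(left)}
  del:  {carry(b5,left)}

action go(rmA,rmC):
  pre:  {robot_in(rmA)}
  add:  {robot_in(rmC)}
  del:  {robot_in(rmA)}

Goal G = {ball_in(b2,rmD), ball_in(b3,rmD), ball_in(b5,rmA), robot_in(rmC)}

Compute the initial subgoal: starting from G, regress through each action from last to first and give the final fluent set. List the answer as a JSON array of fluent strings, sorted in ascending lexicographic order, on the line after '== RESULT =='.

Regress step by step:
  through step 2 (go(rmA,rmC)): drop {robot_in(rmC)}, keep {ball_in(b2,rmD), ball_in(b3,rmD), ball_in(b5,rmA)}, require {robot_in(rmA)}
    → {ball_in(b2,rmD), ball_in(b3,rmD), ball_in(b5,rmA), robot_in(rmA)}
  through step 1 (drop(b5,rmA,left)): drop {ball_in(b5,rmA)}, keep {ball_in(b2,rmD), ball_in(b3,rmD), robot_in(rmA)}, require {carry(b5,left), robot_in(rmA)}
    → {ball_in(b2,rmD), ball_in(b3,rmD), carry(b5,left), robot_in(rmA)}

== RESULT ==
["ball_in(b2,rmD)", "ball_in(b3,rmD)", "carry(b5,left)", "robot_in(rmA)"]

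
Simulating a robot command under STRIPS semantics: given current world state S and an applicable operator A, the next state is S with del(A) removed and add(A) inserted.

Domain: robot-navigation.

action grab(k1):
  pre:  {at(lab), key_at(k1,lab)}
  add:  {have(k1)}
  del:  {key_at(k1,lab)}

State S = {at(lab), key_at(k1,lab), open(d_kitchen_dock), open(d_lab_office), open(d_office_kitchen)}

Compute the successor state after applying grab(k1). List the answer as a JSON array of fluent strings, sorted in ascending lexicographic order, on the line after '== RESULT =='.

Compute (S \ del) ∪ add:
  pre ⊆ S: {at(lab), key_at(k1,lab)} ⊆ S  — applicable
  S \ del = {at(lab), open(d_kitchen_dock), open(d_lab_office), open(d_office_kitchen)}
  ∪ add   = {at(lab), have(k1), open(d_kitchen_dock), open(d_lab_office), open(d_office_kitchen)}

== RESULT ==
["at(lab)", "have(k1)", "open(d_kitchen_dock)", "open(d_lab_office)", "open(d_office_kitchen)"]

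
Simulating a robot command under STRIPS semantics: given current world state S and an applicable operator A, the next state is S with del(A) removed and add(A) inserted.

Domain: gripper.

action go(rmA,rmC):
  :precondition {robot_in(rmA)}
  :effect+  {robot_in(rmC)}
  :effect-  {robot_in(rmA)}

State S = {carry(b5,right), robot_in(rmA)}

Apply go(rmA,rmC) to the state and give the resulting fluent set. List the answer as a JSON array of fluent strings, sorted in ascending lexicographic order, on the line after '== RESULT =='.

Compute (S \ del) ∪ add:
  pre ⊆ S: {robot_in(rmA)} ⊆ S  — applicable
  S \ del = {carry(b5,right)}
  ∪ add   = {carry(b5,right), robot_in(rmC)}

== RESULT ==
["carry(b5,right)", "robot_in(rmC)"]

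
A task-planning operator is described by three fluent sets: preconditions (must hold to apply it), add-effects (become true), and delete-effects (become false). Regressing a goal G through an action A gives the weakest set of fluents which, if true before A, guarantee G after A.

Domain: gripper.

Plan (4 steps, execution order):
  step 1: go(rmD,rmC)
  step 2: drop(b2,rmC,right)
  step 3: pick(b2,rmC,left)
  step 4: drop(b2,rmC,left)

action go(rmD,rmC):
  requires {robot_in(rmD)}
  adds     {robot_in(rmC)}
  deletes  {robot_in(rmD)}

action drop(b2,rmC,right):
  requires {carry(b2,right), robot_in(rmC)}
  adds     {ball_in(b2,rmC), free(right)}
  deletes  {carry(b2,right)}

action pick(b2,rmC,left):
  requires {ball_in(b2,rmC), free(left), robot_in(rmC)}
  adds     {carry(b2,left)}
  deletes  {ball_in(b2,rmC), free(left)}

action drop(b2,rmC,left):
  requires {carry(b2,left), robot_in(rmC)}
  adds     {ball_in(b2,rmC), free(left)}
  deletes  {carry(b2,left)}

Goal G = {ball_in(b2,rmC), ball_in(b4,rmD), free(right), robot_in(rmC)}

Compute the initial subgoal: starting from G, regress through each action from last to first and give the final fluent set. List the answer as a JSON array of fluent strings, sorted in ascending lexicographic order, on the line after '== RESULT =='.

Work backward from the goal:
  through step 4 (drop(b2,rmC,left)): drop {ball_in(b2,rmC)}, keep {ball_in(b4,rmD), free(right), robot_in(rmC)}, require {carry(b2,left), robot_in(rmC)}
    → {ball_in(b4,rmD), carry(b2,left), free(right), robot_in(rmC)}
  through step 3 (pick(b2,rmC,left)): drop {carry(b2,left)}, keep {ball_in(b4,rmD), free(right), robot_in(rmC)}, require {ball_in(b2,rmC), free(left), robot_in(rmC)}
    → {ball_in(b2,rmC), ball_in(b4,rmD), free(left), free(right), robot_in(rmC)}
  through step 2 (drop(b2,rmC,right)): drop {ball_in(b2,rmC), free(right)}, keep {ball_in(b4,rmD), free(left), robot_in(rmC)}, require {carry(b2,right), robot_in(rmC)}
    → {ball_in(b4,rmD), carry(b2,right), free(left), robot_in(rmC)}
  through step 1 (go(rmD,rmC)): drop {robot_in(rmC)}, keep {ball_in(b4,rmD), carry(b2,right), free(left)}, require {robot_in(rmD)}
    → {ball_in(b4,rmD), carry(b2,right), free(left), robot_in(rmD)}

== RESULT ==
["ball_in(b4,rmD)", "carry(b2,right)", "free(left)", "robot_in(rmD)"]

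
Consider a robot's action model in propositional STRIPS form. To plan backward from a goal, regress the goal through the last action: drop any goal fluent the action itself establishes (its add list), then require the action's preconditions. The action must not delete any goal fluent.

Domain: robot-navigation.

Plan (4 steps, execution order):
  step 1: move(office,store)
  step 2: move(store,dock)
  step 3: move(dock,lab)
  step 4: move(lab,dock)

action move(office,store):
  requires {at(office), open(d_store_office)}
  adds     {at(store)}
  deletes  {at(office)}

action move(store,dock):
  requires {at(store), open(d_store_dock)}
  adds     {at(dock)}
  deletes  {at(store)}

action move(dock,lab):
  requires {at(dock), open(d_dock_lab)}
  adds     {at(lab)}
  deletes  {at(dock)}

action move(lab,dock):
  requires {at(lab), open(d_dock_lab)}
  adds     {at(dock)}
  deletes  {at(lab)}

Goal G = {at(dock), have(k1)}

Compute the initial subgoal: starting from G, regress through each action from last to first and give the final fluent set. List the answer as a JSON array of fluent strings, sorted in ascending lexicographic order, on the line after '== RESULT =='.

Work backward from the goal:
  through step 4 (move(lab,dock)): drop {at(dock)}, keep {have(k1)}, require {at(lab), open(d_dock_lab)}
    → {at(lab), have(k1), open(d_dock_lab)}
  through step 3 (move(dock,lab)): drop {at(lab)}, keep {have(k1), open(d_dock_lab)}, require {at(dock), open(d_dock_lab)}
    → {at(dock), have(k1), open(d_dock_lab)}
  through step 2 (move(store,dock)): drop {at(dock)}, keep {have(k1), open(d_dock_lab)}, require {at(store), open(d_store_dock)}
    → {at(store), have(k1), open(d_dock_lab), open(d_store_dock)}
  through step 1 (move(office,store)): drop {at(store)}, keep {have(k1), open(d_dock_lab), open(d_store_dock)}, require {at(office), open(d_store_office)}
    → {at(office), have(k1), open(d_dock_lab), open(d_store_dock), open(d_store_office)}

== RESULT ==
["at(office)", "have(k1)", "open(d_dock_lab)", "open(d_store_dock)", "open(d_store_office)"]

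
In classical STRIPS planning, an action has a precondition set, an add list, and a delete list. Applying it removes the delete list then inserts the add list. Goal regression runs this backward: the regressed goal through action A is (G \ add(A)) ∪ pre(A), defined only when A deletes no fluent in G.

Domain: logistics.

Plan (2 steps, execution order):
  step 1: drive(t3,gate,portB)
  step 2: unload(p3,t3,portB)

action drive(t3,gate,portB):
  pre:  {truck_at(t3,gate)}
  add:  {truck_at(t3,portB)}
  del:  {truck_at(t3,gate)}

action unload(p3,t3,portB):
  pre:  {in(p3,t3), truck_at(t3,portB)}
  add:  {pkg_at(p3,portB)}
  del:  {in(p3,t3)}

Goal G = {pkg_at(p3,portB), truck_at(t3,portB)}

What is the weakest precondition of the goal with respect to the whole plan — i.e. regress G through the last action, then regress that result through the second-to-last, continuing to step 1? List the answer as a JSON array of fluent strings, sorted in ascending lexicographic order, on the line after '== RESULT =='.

Regress step by step:
  through step 2 (unload(p3,t3,portB)): drop {pkg_at(p3,portB)}, keep {truck_at(t3,portB)}, require {in(p3,t3), truck_at(t3,portB)}
    → {in(p3,t3), truck_at(t3,portB)}
  through step 1 (drive(t3,gate,portB)): drop {truck_at(t3,portB)}, keep {in(p3,t3)}, require {truck_at(t3,gate)}
    → {in(p3,t3), truck_at(t3,gate)}

== RESULT ==
["in(p3,t3)", "truck_at(t3,gate)"]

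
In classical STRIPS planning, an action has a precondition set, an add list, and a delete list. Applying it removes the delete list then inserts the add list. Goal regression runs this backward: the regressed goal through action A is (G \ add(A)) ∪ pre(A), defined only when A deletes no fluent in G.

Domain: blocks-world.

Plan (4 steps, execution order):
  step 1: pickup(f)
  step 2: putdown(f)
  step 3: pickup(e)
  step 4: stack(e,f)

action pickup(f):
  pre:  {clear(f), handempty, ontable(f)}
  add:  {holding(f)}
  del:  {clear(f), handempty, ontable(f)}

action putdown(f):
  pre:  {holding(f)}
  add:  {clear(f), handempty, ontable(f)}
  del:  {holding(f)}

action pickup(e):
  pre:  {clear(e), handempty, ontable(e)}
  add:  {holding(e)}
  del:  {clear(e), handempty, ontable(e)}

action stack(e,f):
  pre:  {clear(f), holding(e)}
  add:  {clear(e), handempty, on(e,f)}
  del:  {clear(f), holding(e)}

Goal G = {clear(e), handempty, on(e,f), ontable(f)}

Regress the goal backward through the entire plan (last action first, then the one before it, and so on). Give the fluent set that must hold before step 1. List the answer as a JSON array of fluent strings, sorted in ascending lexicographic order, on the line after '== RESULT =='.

Regress step by step:
  through step 4 (stack(e,f)): drop {clear(e), handempty, on(e,f)}, keep {ontable(f)}, require {clear(f), holding(e)}
    → {clear(f), holding(e), ontable(f)}
  through step 3 (pickup(e)): drop {holding(e)}, keep {clear(f), ontable(f)}, require {clear(e), handempty, ontable(e)}
    → {clear(e), clear(f), handempty, ontable(e), ontable(f)}
  through step 2 (putdown(f)): drop {clear(f), handempty, ontable(f)}, keep {clear(e), ontable(e)}, require {holding(f)}
    → {clear(e), holding(f), ontable(e)}
  through step 1 (pickup(f)): drop {holding(f)}, keep {clear(e), ontable(e)}, require {clear(f), handempty, ontable(f)}
    → {clear(e), clear(f), handempty, ontable(e), ontable(f)}

== RESULT ==
["clear(e)", "clear(f)", "handempty", "ontable(e)", "ontable(f)"]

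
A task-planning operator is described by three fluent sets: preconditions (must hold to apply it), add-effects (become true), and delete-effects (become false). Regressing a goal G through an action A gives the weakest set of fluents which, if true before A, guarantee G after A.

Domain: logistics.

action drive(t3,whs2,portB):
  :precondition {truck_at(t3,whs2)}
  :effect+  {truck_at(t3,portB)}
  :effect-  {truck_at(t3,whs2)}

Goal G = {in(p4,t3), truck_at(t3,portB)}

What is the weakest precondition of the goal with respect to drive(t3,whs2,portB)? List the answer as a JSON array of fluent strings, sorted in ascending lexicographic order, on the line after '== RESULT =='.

Regress:
  G ∩ del = {}  (empty — regression defined)
  G \ add = {in(p4,t3), truck_at(t3,portB)} \ {truck_at(t3,portB)} = {in(p4,t3)}
  ∪ pre   = {in(p4,t3)} ∪ {truck_at(t3,whs2)}
          = {in(p4,t3), truck_at(t3,whs2)}

== RESULT ==
["in(p4,t3)", "truck_at(t3,whs2)"]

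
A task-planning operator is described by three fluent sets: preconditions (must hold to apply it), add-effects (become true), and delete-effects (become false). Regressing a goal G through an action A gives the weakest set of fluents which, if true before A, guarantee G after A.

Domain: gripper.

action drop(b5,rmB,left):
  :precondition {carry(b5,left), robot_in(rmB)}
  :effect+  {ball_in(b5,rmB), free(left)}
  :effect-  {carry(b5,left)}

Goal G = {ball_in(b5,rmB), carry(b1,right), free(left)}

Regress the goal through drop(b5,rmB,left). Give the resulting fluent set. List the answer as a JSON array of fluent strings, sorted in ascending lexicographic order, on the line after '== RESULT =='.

Compute (G \ add) ∪ pre:
  G ∩ del = {}  (empty — regression defined)
  G \ add = {ball_in(b5,rmB), carry(b1,right), free(left)} \ {ball_in(b5,rmB), free(left)} = {carry(b1,right)}
  ∪ pre   = {carry(b1,right)} ∪ {carry(b5,left), robot_in(rmB)}
          = {carry(b1,right), carry(b5,left), robot_in(rmB)}

== RESULT ==
["carry(b1,right)", "carry(b5,left)", "robot_in(rmB)"]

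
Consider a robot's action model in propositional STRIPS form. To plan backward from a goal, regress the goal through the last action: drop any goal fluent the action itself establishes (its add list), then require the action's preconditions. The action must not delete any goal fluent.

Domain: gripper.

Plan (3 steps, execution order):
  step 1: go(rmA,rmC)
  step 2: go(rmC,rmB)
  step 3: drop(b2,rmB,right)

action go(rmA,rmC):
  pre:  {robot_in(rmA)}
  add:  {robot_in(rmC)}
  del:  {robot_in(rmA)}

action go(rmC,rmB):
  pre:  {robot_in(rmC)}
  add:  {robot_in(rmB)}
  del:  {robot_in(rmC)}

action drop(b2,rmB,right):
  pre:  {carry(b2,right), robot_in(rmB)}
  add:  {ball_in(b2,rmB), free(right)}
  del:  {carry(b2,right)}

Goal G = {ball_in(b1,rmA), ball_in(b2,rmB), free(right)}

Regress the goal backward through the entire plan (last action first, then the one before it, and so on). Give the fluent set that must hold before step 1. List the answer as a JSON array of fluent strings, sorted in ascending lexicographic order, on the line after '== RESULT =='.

Work backward from the goal:
  through step 3 (drop(b2,rmB,right)): drop {ball_in(b2,rmB), free(right)}, keep {ball_in(b1,rmA)}, require {carry(b2,right), robot_in(rmB)}
    → {ball_in(b1,rmA), carry(b2,right), robot_in(rmB)}
  through step 2 (go(rmC,rmB)): drop {robot_in(rmB)}, keep {ball_in(b1,rmA), carry(b2,right)}, require {robot_in(rmC)}
    → {ball_in(b1,rmA), carry(b2,right), robot_in(rmC)}
  through step 1 (go(rmA,rmC)): drop {robot_in(rmC)}, keep {ball_in(b1,rmA), carry(b2,right)}, require {robot_in(rmA)}
    → {ball_in(b1,rmA), carry(b2,right), robot_in(rmA)}

== RESULT ==
["ball_in(b1,rmA)", "carry(b2,right)", "robot_in(rmA)"]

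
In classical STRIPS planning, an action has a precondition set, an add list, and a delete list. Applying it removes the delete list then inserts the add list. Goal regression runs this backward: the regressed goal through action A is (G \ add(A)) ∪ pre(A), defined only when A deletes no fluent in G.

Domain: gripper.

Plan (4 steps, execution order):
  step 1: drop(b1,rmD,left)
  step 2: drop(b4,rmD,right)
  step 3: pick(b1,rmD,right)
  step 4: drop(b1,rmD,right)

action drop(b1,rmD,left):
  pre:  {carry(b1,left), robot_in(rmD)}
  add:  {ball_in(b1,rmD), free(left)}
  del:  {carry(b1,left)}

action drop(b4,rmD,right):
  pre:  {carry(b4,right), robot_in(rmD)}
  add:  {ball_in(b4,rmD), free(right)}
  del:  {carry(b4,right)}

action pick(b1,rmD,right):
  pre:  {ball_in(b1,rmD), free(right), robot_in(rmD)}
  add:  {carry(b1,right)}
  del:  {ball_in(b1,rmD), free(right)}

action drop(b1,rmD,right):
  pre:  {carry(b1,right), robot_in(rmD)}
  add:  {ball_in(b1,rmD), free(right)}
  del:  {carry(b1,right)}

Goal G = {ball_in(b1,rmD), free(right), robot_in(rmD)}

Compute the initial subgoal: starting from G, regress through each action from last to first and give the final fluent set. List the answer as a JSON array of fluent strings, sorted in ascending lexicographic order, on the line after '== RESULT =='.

Regress step by step:
  through step 4 (drop(b1,rmD,right)): drop {ball_in(b1,rmD), free(right)}, keep {robot_in(rmD)}, require {carry(b1,right), robot_in(rmD)}
    → {carry(b1,right), robot_in(rmD)}
  through step 3 (pick(b1,rmD,right)): drop {carry(b1,right)}, keep {robot_in(rmD)}, require {ball_in(b1,rmD), free(right), robot_in(rmD)}
    → {ball_in(b1,rmD), free(right), robot_in(rmD)}
  through step 2 (drop(b4,rmD,right)): drop {free(right)}, keep {ball_in(b1,rmD), robot_in(rmD)}, require {carry(b4,right), robot_in(rmD)}
    → {ball_in(b1,rmD), carry(b4,right), robot_in(rmD)}
  through step 1 (drop(b1,rmD,left)): drop {ball_in(b1,rmD)}, keep {carry(b4,right), robot_in(rmD)}, require {carry(b1,left), robot_in(rmD)}
    → {carry(b1,left), carry(b4,right), robot_in(rmD)}

== RESULT ==
["carry(b1,left)", "carry(b4,right)", "robot_in(rmD)"]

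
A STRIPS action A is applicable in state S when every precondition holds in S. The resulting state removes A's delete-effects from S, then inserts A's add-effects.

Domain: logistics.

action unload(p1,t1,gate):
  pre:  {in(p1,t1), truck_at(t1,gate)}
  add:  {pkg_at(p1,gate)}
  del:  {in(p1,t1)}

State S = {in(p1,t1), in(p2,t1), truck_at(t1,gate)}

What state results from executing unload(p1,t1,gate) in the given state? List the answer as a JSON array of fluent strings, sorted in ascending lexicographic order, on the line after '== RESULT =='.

Compute (S \ del) ∪ add:
  pre ⊆ S: {in(p1,t1), truck_at(t1,gate)} ⊆ S  — applicable
  S \ del = {in(p2,t1), truck_at(t1,gate)}
  ∪ add   = {in(p2,t1), pkg_at(p1,gate), truck_at(t1,gate)}

== RESULT ==
["in(p2,t1)", "pkg_at(p1,gate)", "truck_at(t1,gate)"]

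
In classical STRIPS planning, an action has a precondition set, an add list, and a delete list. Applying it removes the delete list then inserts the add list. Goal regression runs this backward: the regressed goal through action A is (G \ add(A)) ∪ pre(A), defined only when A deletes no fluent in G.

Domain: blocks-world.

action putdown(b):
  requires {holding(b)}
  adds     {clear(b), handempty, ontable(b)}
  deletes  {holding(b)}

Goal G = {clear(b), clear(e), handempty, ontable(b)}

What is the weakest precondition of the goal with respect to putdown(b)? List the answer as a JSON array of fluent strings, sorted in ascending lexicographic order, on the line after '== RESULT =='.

Regress:
  G ∩ del = {}  (empty — regression defined)
  G \ add = {clear(b), clear(e), handempty, ontable(b)} \ {clear(b), handempty, ontable(b)} = {clear(e)}
  ∪ pre   = {clear(e)} ∪ {holding(b)}
          = {clear(e), holding(b)}

== RESULT ==
["clear(e)", "holding(b)"]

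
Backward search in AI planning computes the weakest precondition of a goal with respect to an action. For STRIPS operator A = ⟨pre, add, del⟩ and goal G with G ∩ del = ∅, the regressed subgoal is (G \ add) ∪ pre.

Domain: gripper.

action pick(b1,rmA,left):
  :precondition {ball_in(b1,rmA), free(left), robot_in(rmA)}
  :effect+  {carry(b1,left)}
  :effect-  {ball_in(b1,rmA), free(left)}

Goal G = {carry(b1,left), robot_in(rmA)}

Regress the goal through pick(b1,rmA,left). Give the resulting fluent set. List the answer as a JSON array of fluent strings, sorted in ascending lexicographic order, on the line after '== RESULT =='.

Compute (G \ add) ∪ pre:
  G ∩ del = {}  (empty — regression defined)
  G \ add = {carry(b1,left), robot_in(rmA)} \ {carry(b1,left)} = {robot_in(rmA)}
  ∪ pre   = {robot_in(rmA)} ∪ {ball_in(b1,rmA), free(left), robot_in(rmA)}
          = {ball_in(b1,rmA), free(left), robot_in(rmA)}

== RESULT ==
["ball_in(b1,rmA)", "free(left)", "robot_in(rmA)"]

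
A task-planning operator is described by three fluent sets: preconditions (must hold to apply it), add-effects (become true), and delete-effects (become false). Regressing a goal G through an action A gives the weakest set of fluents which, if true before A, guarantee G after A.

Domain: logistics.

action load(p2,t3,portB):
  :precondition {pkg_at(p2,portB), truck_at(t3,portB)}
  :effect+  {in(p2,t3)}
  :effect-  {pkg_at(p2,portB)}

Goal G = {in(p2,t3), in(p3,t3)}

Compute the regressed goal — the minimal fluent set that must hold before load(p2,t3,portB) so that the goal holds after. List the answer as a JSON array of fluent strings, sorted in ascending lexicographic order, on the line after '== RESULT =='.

Compute (G \ add) ∪ pre:
  G ∩ del = {}  (empty — regression defined)
  G \ add = {in(p2,t3), in(p3,t3)} \ {in(p2,t3)} = {in(p3,t3)}
  ∪ pre   = {in(p3,t3)} ∪ {pkg_at(p2,portB), truck_at(t3,portB)}
          = {in(p3,t3), pkg_at(p2,portB), truck_at(t3,portB)}

== RESULT ==
["in(p3,t3)", "pkg_at(p2,portB)", "truck_at(t3,portB)"]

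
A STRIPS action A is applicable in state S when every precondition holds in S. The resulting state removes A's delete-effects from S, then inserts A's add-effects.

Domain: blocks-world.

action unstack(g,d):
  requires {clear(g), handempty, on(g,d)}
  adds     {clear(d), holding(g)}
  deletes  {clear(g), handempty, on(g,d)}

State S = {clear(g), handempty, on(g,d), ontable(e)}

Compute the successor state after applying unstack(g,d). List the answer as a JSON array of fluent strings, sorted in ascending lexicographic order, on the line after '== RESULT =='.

Compute (S \ del) ∪ add:
  pre ⊆ S: {clear(g), handempty, on(g,d)} ⊆ S  — applicable
  S \ del = {ontable(e)}
  ∪ add   = {clear(d), holding(g), ontable(e)}

== RESULT ==
["clear(d)", "holding(g)", "ontable(e)"]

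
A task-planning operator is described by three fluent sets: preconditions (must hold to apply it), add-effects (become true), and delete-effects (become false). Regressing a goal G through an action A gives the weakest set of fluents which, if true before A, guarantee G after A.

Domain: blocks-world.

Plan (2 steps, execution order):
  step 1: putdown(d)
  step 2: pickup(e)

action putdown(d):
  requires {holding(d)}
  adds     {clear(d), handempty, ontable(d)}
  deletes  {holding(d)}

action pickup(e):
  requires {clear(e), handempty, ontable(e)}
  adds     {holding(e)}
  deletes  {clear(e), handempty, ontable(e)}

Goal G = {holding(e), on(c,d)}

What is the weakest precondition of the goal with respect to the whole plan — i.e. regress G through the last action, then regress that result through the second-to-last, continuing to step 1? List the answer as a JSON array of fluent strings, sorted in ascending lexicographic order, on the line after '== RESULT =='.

Work backward from the goal:
  through step 2 (pickup(e)): drop {holding(e)}, keep {on(c,d)}, require {clear(e), handempty, ontable(e)}
    → {clear(e), handempty, on(c,d), ontable(e)}
  through step 1 (putdown(d)): drop {handempty}, keep {clear(e), on(c,d), ontable(e)}, require {holding(d)}
    → {clear(e), holding(d), on(c,d), ontable(e)}

== RESULT ==
["clear(e)", "holding(d)", "on(c,d)", "ontable(e)"]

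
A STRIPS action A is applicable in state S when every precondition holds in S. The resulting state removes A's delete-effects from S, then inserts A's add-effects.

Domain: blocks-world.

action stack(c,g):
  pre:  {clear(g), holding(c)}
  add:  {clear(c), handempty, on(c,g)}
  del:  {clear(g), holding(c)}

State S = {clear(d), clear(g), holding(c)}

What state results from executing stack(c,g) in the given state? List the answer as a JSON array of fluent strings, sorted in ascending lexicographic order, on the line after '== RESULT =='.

Compute (S \ del) ∪ add:
  pre ⊆ S: {clear(g), holding(c)} ⊆ S  — applicable
  S \ del = {clear(d)}
  ∪ add   = {clear(c), clear(d), handempty, on(c,g)}

== RESULT ==
["clear(c)", "clear(d)", "handempty", "on(c,g)"]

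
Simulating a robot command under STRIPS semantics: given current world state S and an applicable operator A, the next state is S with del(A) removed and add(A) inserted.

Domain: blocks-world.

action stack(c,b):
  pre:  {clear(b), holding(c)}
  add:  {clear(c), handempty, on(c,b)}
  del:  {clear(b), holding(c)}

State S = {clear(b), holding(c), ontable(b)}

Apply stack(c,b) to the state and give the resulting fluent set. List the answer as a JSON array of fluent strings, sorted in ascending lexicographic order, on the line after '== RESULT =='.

Compute (S \ del) ∪ add:
  pre ⊆ S: {clear(b), holding(c)} ⊆ S  — applicable
  S \ del = {ontable(b)}
  ∪ add   = {clear(c), handempty, on(c,b), ontable(b)}

== RESULT ==
["clear(c)", "handempty", "on(c,b)", "ontable(b)"]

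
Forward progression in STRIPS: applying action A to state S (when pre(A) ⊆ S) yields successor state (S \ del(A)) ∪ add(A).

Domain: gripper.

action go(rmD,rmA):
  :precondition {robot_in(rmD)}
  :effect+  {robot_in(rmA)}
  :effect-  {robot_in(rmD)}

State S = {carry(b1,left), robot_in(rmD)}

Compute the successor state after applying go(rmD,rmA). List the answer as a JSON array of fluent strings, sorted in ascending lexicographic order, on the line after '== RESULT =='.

Compute (S \ del) ∪ add:
  pre ⊆ S: {robot_in(rmD)} ⊆ S  — applicable
  S \ del = {carry(b1,left)}
  ∪ add   = {carry(b1,left), robot_in(rmA)}

== RESULT ==
["carry(b1,left)", "robot_in(rmA)"]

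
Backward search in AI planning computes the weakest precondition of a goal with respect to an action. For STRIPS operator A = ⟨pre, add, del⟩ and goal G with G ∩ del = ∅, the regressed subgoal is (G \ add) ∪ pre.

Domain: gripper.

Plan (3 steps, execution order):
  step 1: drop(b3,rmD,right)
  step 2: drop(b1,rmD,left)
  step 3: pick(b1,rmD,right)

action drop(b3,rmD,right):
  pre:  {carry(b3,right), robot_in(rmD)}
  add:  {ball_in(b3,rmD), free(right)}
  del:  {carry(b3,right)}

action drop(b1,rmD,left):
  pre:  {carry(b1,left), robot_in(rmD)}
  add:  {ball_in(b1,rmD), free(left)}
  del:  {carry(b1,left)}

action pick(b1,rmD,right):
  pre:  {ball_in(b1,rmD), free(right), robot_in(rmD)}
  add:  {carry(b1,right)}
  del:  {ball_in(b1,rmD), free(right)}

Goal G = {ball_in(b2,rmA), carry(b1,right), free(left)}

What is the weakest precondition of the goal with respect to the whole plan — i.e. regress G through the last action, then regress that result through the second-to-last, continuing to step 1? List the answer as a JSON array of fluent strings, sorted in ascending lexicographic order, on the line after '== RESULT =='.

Regress step by step:
  through step 3 (pick(b1,rmD,right)): drop {carry(b1,right)}, keep {ball_in(b2,rmA), free(left)}, require {ball_in(b1,rmD), free(right), robot_in(rmD)}
    → {ball_in(b1,rmD), ball_in(b2,rmA), free(left), free(right), robot_in(rmD)}
  through step 2 (drop(b1,rmD,left)): drop {ball_in(b1,rmD), free(left)}, keep {ball_in(b2,rmA), free(right), robot_in(rmD)}, require {carry(b1,left), robot_in(rmD)}
    → {ball_in(b2,rmA), carry(b1,left), free(right), robot_in(rmD)}
  through step 1 (drop(b3,rmD,right)): drop {free(right)}, keep {ball_in(b2,rmA), carry(b1,left), robot_in(rmD)}, require {carry(b3,right), robot_in(rmD)}
    → {ball_in(b2,rmA), carry(b1,left), carry(b3,right), robot_in(rmD)}

== RESULT ==
["ball_in(b2,rmA)", "carry(b1,left)", "carry(b3,right)", "robot_in(rmD)"]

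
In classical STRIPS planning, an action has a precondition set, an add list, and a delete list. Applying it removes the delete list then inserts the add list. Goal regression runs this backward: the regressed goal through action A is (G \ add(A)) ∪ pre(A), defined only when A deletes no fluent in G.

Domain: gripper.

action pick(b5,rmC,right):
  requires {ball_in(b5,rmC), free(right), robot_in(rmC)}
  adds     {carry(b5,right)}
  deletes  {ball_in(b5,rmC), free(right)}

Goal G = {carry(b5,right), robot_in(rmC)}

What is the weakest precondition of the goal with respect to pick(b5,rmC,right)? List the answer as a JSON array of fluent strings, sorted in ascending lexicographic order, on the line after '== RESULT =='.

Regress:
  G ∩ del = {}  (empty — regression defined)
  G \ add = {carry(b5,right), robot_in(rmC)} \ {carry(b5,right)} = {robot_in(rmC)}
  ∪ pre   = {robot_in(rmC)} ∪ {ball_in(b5,rmC), free(right), robot_in(rmC)}
          = {ball_in(b5,rmC), free(right), robot_in(rmC)}

== RESULT ==
["ball_in(b5,rmC)", "free(right)", "robot_in(rmC)"]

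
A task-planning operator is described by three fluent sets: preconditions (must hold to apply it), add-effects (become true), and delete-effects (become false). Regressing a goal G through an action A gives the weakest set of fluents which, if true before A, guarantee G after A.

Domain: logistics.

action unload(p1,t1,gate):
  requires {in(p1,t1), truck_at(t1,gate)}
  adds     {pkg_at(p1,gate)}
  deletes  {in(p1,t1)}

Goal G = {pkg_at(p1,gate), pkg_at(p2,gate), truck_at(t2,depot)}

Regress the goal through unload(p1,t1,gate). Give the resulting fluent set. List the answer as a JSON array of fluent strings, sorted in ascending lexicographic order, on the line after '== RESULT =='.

Compute (G \ add) ∪ pre:
  G ∩ del = {}  (empty — regression defined)
  G \ add = {pkg_at(p1,gate), pkg_at(p2,gate), truck_at(t2,depot)} \ {pkg_at(p1,gate)} = {pkg_at(p2,gate), truck_at(t2,depot)}
  ∪ pre   = {pkg_at(p2,gate), truck_at(t2,depot)} ∪ {in(p1,t1), truck_at(t1,gate)}
          = {in(p1,t1), pkg_at(p2,gate), truck_at(t1,gate), truck_at(t2,depot)}

== RESULT ==
["in(p1,t1)", "pkg_at(p2,gate)", "truck_at(t1,gate)", "truck_at(t2,depot)"]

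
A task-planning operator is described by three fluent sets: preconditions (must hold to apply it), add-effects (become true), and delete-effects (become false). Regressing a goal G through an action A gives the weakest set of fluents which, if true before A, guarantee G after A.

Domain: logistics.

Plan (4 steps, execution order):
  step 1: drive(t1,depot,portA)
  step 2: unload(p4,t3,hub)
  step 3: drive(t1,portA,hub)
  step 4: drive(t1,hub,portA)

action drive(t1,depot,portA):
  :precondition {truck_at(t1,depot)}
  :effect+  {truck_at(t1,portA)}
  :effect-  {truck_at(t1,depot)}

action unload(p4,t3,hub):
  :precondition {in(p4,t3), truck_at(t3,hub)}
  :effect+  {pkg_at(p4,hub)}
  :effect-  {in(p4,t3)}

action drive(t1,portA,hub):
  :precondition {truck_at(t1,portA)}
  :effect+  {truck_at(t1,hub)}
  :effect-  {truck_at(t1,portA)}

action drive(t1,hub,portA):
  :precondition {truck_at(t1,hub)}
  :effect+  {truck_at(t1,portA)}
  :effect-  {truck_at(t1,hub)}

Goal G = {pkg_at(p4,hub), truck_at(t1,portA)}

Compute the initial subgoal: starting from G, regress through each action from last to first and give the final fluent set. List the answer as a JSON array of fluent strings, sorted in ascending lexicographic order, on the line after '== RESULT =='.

Regress step by step:
  through step 4 (drive(t1,hub,portA)): drop {truck_at(t1,portA)}, keep {pkg_at(p4,hub)}, require {truck_at(t1,hub)}
    → {pkg_at(p4,hub), truck_at(t1,hub)}
  through step 3 (drive(t1,portA,hub)): drop {truck_at(t1,hub)}, keep {pkg_at(p4,hub)}, require {truck_at(t1,portA)}
    → {pkg_at(p4,hub), truck_at(t1,portA)}
  through step 2 (unload(p4,t3,hub)): drop {pkg_at(p4,hub)}, keep {truck_at(t1,portA)}, require {in(p4,t3), truck_at(t3,hub)}
    → {in(p4,t3), truck_at(t1,portA), truck_at(t3,hub)}
  through step 1 (drive(t1,depot,portA)): drop {truck_at(t1,portA)}, keep {in(p4,t3), truck_at(t3,hub)}, require {truck_at(t1,depot)}
    → {in(p4,t3), truck_at(t1,depot), truck_at(t3,hub)}

== RESULT ==
["in(p4,t3)", "truck_at(t1,depot)", "truck_at(t3,hub)"]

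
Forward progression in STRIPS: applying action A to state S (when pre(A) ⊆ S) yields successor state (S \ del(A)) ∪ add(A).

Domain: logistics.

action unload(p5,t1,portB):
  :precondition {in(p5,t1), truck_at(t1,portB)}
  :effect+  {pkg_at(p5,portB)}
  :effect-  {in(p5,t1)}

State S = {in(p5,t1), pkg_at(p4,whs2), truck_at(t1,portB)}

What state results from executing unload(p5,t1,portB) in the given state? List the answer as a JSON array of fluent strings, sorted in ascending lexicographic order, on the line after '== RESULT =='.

Compute (S \ del) ∪ add:
  pre ⊆ S: {in(p5,t1), truck_at(t1,portB)} ⊆ S  — applicable
  S \ del = {pkg_at(p4,whs2), truck_at(t1,portB)}
  ∪ add   = {pkg_at(p4,whs2), pkg_at(p5,portB), truck_at(t1,portB)}

== RESULT ==
["pkg_at(p4,whs2)", "pkg_at(p5,portB)", "truck_at(t1,portB)"]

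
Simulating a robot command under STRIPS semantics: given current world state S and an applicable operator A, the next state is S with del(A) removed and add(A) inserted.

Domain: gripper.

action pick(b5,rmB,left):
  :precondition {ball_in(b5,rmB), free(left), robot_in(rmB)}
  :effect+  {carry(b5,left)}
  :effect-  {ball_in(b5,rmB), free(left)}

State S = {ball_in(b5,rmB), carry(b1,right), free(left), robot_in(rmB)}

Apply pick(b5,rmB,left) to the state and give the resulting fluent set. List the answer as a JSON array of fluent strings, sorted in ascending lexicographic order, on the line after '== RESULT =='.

Progress:
  pre ⊆ S: {ball_in(b5,rmB), free(left), robot_in(rmB)} ⊆ S  — applicable
  S \ del = {carry(b1,right), robot_in(rmB)}
  ∪ add   = {carry(b1,right), carry(b5,left), robot_in(rmB)}

== RESULT ==
["carry(b1,right)", "carry(b5,left)", "robot_in(rmB)"]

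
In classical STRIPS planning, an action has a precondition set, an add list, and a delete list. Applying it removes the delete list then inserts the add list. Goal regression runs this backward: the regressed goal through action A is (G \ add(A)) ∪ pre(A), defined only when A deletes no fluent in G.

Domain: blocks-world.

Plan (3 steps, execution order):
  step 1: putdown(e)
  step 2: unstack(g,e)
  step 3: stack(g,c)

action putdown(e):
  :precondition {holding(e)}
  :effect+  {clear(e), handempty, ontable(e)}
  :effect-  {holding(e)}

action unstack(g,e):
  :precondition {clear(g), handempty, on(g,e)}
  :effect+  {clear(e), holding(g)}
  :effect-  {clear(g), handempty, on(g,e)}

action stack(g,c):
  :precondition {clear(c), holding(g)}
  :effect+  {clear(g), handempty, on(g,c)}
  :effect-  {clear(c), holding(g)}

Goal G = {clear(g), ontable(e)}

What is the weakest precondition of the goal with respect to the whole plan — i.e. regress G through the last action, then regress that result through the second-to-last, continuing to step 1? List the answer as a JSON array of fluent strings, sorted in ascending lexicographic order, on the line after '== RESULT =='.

Work backward from the goal:
  through step 3 (stack(g,c)): drop {clear(g)}, keep {ontable(e)}, require {clear(c), holding(g)}
    → {clear(c), holding(g), ontable(e)}
  through step 2 (unstack(g,e)): drop {holding(g)}, keep {clear(c), ontable(e)}, require {clear(g), handempty, on(g,e)}
    → {clear(c), clear(g), handempty, on(g,e), ontable(e)}
  through step 1 (putdown(e)): drop {handempty, ontable(e)}, keep {clear(c), clear(g), on(g,e)}, require {holding(e)}
    → {clear(c), clear(g), holding(e), on(g,e)}

== RESULT ==
["clear(c)", "clear(g)", "holding(e)", "on(g,e)"]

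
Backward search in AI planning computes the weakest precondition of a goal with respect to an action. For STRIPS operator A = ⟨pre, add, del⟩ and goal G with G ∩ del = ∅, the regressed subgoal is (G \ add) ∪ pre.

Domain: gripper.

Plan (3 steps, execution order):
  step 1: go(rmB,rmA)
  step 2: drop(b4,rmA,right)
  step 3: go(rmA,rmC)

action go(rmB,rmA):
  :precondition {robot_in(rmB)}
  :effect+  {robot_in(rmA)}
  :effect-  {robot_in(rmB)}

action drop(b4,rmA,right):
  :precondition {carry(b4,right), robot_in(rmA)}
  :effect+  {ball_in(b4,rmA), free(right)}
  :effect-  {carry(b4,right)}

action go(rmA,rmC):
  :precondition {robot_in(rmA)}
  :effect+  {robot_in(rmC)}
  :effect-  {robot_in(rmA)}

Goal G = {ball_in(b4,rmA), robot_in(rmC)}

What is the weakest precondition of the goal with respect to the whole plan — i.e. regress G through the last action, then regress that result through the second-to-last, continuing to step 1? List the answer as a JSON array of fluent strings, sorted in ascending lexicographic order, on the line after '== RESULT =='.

Work backward from the goal:
  through step 3 (go(rmA,rmC)): drop {robot_in(rmC)}, keep {ball_in(b4,rmA)}, require {robot_in(rmA)}
    → {ball_in(b4,rmA), robot_in(rmA)}
  through step 2 (drop(b4,rmA,right)): drop {ball_in(b4,rmA)}, keep {robot_in(rmA)}, require {carry(b4,right), robot_in(rmA)}
    → {carry(b4,right), robot_in(rmA)}
  through step 1 (go(rmB,rmA)): drop {robot_in(rmA)}, keep {carry(b4,right)}, require {robot_in(rmB)}
    → {carry(b4,right), robot_in(rmB)}

== RESULT ==
["carry(b4,right)", "robot_in(rmB)"]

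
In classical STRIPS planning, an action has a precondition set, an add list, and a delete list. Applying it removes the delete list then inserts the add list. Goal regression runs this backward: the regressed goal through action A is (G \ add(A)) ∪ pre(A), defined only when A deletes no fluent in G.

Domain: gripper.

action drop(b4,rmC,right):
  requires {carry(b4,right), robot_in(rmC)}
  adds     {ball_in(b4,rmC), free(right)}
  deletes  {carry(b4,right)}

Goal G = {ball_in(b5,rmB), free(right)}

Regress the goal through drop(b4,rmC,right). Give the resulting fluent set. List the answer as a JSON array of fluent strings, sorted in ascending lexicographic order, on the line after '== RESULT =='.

Regress:
  G ∩ del = {}  (empty — regression defined)
  G \ add = {ball_in(b5,rmB), free(right)} \ {ball_in(b4,rmC), free(right)} = {ball_in(b5,rmB)}
  ∪ pre   = {ball_in(b5,rmB)} ∪ {carry(b4,right), robot_in(rmC)}
          = {ball_in(b5,rmB), carry(b4,right), robot_in(rmC)}

== RESULT ==
["ball_in(b5,rmB)", "carry(b4,right)", "robot_in(rmC)"]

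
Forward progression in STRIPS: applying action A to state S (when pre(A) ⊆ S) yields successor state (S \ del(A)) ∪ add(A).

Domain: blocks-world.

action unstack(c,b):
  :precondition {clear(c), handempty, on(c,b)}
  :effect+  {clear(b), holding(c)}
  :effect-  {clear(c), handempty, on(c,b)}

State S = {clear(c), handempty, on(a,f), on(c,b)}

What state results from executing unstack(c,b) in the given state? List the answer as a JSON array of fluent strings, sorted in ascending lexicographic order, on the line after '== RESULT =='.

Progress:
  pre ⊆ S: {clear(c), handempty, on(c,b)} ⊆ S  — applicable
  S \ del = {on(a,f)}
  ∪ add   = {clear(b), holding(c), on(a,f)}

== RESULT ==
["clear(b)", "holding(c)", "on(a,f)"]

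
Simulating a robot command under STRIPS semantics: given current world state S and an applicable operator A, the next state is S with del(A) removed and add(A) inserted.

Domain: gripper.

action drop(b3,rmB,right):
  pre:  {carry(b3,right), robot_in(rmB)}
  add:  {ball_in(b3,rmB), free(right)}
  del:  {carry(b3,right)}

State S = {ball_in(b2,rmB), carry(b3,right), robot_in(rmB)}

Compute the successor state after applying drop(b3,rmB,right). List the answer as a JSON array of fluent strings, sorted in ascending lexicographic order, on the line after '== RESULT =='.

Compute (S \ del) ∪ add:
  pre ⊆ S: {carry(b3,right), robot_in(rmB)} ⊆ S  — applicable
  S \ del = {ball_in(b2,rmB), robot_in(rmB)}
  ∪ add   = {ball_in(b2,rmB), ball_in(b3,rmB), free(right), robot_in(rmB)}

== RESULT ==
["ball_in(b2,rmB)", "ball_in(b3,rmB)", "free(right)", "robot_in(rmB)"]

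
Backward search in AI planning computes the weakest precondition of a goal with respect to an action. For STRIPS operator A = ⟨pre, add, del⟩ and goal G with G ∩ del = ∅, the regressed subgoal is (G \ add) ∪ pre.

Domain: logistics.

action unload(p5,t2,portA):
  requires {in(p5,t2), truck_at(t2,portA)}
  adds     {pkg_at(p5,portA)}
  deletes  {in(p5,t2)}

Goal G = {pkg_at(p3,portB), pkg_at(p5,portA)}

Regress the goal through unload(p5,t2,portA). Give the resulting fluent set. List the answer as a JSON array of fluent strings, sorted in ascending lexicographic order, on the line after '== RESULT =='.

Regress:
  G ∩ del = {}  (empty — regression defined)
  G \ add = {pkg_at(p3,portB), pkg_at(p5,portA)} \ {pkg_at(p5,portA)} = {pkg_at(p3,portB)}
  ∪ pre   = {pkg_at(p3,portB)} ∪ {in(p5,t2), truck_at(t2,portA)}
          = {in(p5,t2), pkg_at(p3,portB), truck_at(t2,portA)}

== RESULT ==
["in(p5,t2)", "pkg_at(p3,portB)", "truck_at(t2,portA)"]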